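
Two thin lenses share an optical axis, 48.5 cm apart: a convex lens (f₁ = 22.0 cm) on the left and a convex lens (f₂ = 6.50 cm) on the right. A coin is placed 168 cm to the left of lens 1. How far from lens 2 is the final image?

Lens 1: 1/d_i1 = 1/f₁ − 1/d_o1 = 1/(22.0) − 1/(168) = 0.03950, so d_i1 = 25.32 cm.
The intermediate image is 25.32 cm to the right of lens 1, which is 48.5 − (25.32) = 23.18 cm to the left of lens 2, so d_o2 = +23.18 cm.
Lens 2: 1/d_i2 = 1/f₂ − 1/d_o2 = 1/(6.50) − 1/(23.18) = 0.1107, so d_i2 = 9.03 cm.
The final image is real, 9.03 cm to the right of lens 2 (overall magnification ≈ 0.059).

9.03 cm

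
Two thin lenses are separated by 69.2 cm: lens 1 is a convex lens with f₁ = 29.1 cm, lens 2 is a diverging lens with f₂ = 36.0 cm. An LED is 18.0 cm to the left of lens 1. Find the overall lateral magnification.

Lens 1: 1/d_i1 = 1/(29.1) − 1/(18.0) = -0.02119, so d_i1 = -47.19 cm; m₁ = −d_i1/d_o1 = +2.622.
d_o2 = 69.2 − (-47.19) = 116.4 cm.
f₂ = −36.0 cm (diverging).
Lens 2: 1/d_i2 = 1/(-36.0) − 1/(116.4) = -0.03637, so d_i2 = -27.50 cm; m₂ = −d_i2/d_o2 = +0.2362.
m = m₁·m₂ = (+2.622)(+0.2362) = +0.619.

m = +0.619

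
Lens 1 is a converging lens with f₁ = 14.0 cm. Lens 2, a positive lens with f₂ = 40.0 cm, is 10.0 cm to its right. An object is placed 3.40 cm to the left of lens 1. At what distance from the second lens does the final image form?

Lens 1: 1/d_i1 = 1/f₁ − 1/d_o1 = 1/(14.0) − 1/(3.40) = -0.2227, so d_i1 = -4.491 cm.
The intermediate image is 4.491 cm to the left of lens 1 (virtual), which is 10.0 − (-4.491) = 14.49 cm to the left of lens 2, so d_o2 = +14.49 cm.
Lens 2: 1/d_i2 = 1/f₂ − 1/d_o2 = 1/(40.0) − 1/(14.49) = -0.04401, so d_i2 = -22.7 cm.
The final image is virtual, 22.7 cm to the left of lens 2 (overall magnification ≈ 2.1).

22.7 cm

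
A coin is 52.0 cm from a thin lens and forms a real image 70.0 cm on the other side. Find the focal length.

Real image ⇒ d_i = +70.0 cm.
1/f = 1/d_o + 1/d_i = 1/(52.0) + 1/(70.0) = 0.03352, so f = 29.8 cm.
Since f is positive, the thin lens is converging.

f = 29.8 cm (converging)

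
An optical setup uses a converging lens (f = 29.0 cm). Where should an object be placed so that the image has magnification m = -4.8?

m = −d_i/d_o ⇒ d_i = −m·d_o.
1/f = 1/d_o + 1/d_i = 1/d_o − 1/(m·d_o) = (1 − 1/m)/d_o, so d_o = f(1 − 1/m) = (29.00)(1 − 1/(-4.8)) = 35.0 cm.

35.0 cm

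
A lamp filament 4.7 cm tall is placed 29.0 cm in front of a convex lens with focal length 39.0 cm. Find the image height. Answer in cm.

18.3 cm

1/d_i = 1/f − 1/d_o = 1/(39.00) − 1/(29.0) = -0.008842, so d_i = -113.1 cm.
m = −d_i/d_o = +3.900.
|h_i| = |m|·h_o = 3.900 × 4.7 = 18.3 cm. The image is virtual, upright and enlarged, on the same side as the object.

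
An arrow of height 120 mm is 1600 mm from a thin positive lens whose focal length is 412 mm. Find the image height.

1/d_i = 1/f − 1/d_o = 1/(412.0) − 1/(1600) = 0.001802, so d_i = 554.9 mm.
m = −d_i/d_o = -0.3468.
|h_i| = |m|·h_o = 0.3468 × 120 = 41.6 mm. The image is real, inverted and reduced, on the far side of the lens.

41.6 mm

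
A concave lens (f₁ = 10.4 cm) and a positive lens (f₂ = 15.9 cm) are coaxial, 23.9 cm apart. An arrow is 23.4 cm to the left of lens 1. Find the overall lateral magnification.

m = -0.322

f₁ = −10.4 cm (diverging).
Lens 1: 1/d_i1 = 1/(-10.4) − 1/(23.4) = -0.1389, so d_i1 = -7.200 cm; m₁ = −d_i1/d_o1 = +0.3077.
d_o2 = 23.9 − (-7.200) = 31.10 cm.
Lens 2: 1/d_i2 = 1/(15.9) − 1/(31.10) = 0.03074, so d_i2 = 32.53 cm; m₂ = −d_i2/d_o2 = -1.046.
m = m₁·m₂ = (+0.3077)(-1.046) = -0.322.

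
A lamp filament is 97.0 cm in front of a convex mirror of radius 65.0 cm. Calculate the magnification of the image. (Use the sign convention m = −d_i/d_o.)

f = R/2 = 65.0/2 = 32.50 cm; for a convex mirror, f = -32.50 cm.
1/d_i = 1/f − 1/d_o = 1/(-32.50) − 1/(97.0) = -0.04108, so d_i = -24.34 cm.
m = −d_i/d_o = −(-24.34)/(97.0) = +0.251.
The image is virtual, upright and reduced, behind the mirror.

m = +0.251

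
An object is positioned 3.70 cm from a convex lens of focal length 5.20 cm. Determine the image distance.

Lens equation: 1/d_i = 1/f − 1/d_o = 1/(5.200) − 1/(3.70) = 0.1923 − 0.2703 = -0.07796, so d_i = -12.8 cm.
The image is virtual, upright and enlarged, on the same side as the object.

12.8 cm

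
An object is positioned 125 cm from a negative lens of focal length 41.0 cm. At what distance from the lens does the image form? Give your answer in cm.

For a negative lens, f = -41.0 cm.
Thin-lens equation: 1/d_i = 1/f − 1/d_o = 1/(-41.00) − 1/(125) = -0.02439 − 0.008000 = -0.03239, so d_i = -30.9 cm.
The image is virtual, upright and reduced, on the same side as the object.

30.9 cm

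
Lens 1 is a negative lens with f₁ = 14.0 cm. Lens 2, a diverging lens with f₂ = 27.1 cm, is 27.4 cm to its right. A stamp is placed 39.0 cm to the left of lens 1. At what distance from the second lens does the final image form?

15.8 cm

Lens 1 is diverging, so f₁ = −14.0 cm.
Lens 1: 1/d_i1 = 1/f₁ − 1/d_o1 = 1/(-14.0) − 1/(39.0) = -0.09707, so d_i1 = -10.30 cm.
The intermediate image is 10.30 cm to the left of lens 1 (virtual), which is 27.4 − (-10.30) = 37.70 cm to the left of lens 2, so d_o2 = +37.70 cm.
Lens 2 is diverging, so f₂ = −27.1 cm.
Lens 2: 1/d_i2 = 1/f₂ − 1/d_o2 = 1/(-27.1) − 1/(37.70) = -0.06343, so d_i2 = -15.8 cm.
The final image is virtual, 15.8 cm to the left of lens 2 (overall magnification ≈ 0.11).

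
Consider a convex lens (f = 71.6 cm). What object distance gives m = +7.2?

m = −d_i/d_o ⇒ d_i = −m·d_o.
1/f = 1/d_o + 1/d_i = 1/d_o − 1/(m·d_o) = (1 − 1/m)/d_o, so d_o = f(1 − 1/m) = (71.60)(1 − 1/(+7.2)) = 61.7 cm.

61.7 cm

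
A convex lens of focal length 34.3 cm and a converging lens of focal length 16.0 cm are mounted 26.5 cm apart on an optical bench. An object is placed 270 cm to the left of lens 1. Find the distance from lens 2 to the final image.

Lens 1: 1/d_i1 = 1/f₁ − 1/d_o1 = 1/(34.3) − 1/(270) = 0.02545, so d_i1 = 39.29 cm.
The intermediate image is 39.29 cm to the right of lens 1, which lies 12.79 cm to the right of lens 2 — a virtual object — so d_o2 = −12.79 cm.
Lens 2: 1/d_i2 = 1/f₂ − 1/d_o2 = 1/(16.0) − 1/(-12.79) = 0.1407, so d_i2 = 7.11 cm.
The final image is real, 7.11 cm to the right of lens 2 (overall magnification ≈ -0.081).

7.11 cm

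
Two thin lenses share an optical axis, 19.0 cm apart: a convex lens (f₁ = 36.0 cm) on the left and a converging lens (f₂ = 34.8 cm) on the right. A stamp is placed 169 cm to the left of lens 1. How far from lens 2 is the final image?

15.1 cm

Lens 1: 1/d_i1 = 1/f₁ − 1/d_o1 = 1/(36.0) − 1/(169) = 0.02186, so d_i1 = 45.74 cm.
The intermediate image is 45.74 cm to the right of lens 1, which lies 26.74 cm to the right of lens 2 — a virtual object — so d_o2 = −26.74 cm.
Lens 2: 1/d_i2 = 1/f₂ − 1/d_o2 = 1/(34.8) − 1/(-26.74) = 0.06613, so d_i2 = 15.1 cm.
The final image is real, 15.1 cm to the right of lens 2 (overall magnification ≈ -0.15).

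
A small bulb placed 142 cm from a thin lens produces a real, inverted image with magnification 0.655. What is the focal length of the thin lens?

f = 56.2 cm (converging)

m = −d_i/d_o ⇒ d_i = −m·d_o = −(-0.655)·(142) = 93.01 cm.
1/f = 1/d_o + 1/d_i = 1/(142) + 1/(93.01) = 0.01779, so f = 56.2 cm.
Since f is positive, the thin lens is converging.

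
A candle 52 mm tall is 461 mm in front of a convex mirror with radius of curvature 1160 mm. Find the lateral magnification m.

m = +0.557

f = R/2 = 1160/2 = 580.0 mm; for a convex mirror, f = -580.0 mm.
1/d_i = 1/f − 1/d_o = 1/(-580.0) − 1/(461) = -0.003893, so d_i = -256.8 mm.
m = −d_i/d_o = −(-256.8)/(461) = +0.557.
The image is virtual, upright and reduced, behind the mirror.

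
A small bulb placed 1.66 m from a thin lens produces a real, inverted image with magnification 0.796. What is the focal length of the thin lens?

m = −d_i/d_o ⇒ d_i = −m·d_o = −(-0.796)·(1.66) = 1.321 m.
1/f = 1/d_o + 1/d_i = 1/(1.66) + 1/(1.321) = 1.359, so f = 0.736 m.
Since f is positive, the thin lens is converging.

f = 0.736 m (converging)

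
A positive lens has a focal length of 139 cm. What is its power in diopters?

f = 139 cm = 1.39 m.
P = 1/f = 1/(1.39 m) = +0.719 D.

P = +0.719 D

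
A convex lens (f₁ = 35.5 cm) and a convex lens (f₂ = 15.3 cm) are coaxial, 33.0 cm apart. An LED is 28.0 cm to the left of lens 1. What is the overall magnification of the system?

Lens 1: 1/d_i1 = 1/(35.5) − 1/(28.0) = -0.007545, so d_i1 = -132.5 cm; m₁ = −d_i1/d_o1 = +4.732.
d_o2 = 33.0 − (-132.5) = 165.5 cm.
Lens 2: 1/d_i2 = 1/(15.3) − 1/(165.5) = 0.05932, so d_i2 = 16.86 cm; m₂ = −d_i2/d_o2 = -0.1019.
m = m₁·m₂ = (+4.732)(-0.1019) = -0.482.

m = -0.482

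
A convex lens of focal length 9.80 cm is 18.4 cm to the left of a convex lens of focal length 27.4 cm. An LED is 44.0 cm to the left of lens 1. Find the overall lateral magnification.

Lens 1: 1/d_i1 = 1/(9.80) − 1/(44.0) = 0.07931, so d_i1 = 12.61 cm; m₁ = −d_i1/d_o1 = -0.2866.
d_o2 = 18.4 − (12.61) = 5.790 cm.
Lens 2: 1/d_i2 = 1/(27.4) − 1/(5.790) = -0.1362, so d_i2 = -7.341 cm; m₂ = −d_i2/d_o2 = +1.268.
m = m₁·m₂ = (-0.2866)(+1.268) = -0.363.

m = -0.363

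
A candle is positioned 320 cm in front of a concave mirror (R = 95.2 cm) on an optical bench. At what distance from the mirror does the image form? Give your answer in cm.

f = R/2 = 95.2/2 = 47.60 cm.
Mirror equation: 1/q = 1/f − 1/p = 1/(47.60) − 1/(320) = 0.02101 − 0.003125 = 0.01788, so q = 55.9 cm.
The image is real, inverted and reduced, in front of the mirror.

55.9 cm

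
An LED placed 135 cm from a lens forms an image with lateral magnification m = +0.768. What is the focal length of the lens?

m = −d_i/d_o ⇒ d_i = −m·d_o = −(+0.768)·(135) = -103.7 cm.
1/f = 1/d_o + 1/d_i = 1/(135) + 1/(-103.7) = -0.002236, so f = -447 cm.
Since f is negative, the lens is diverging.

f = -447 cm (diverging)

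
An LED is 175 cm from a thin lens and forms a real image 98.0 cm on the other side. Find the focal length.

Real image ⇒ d_i = +98.0 cm.
1/f = 1/d_o + 1/d_i = 1/(175) + 1/(98.0) = 0.01592, so f = 62.8 cm.
Since f is positive, the thin lens is converging.

f = 62.8 cm (converging)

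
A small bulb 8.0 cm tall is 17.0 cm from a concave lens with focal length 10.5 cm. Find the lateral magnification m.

m = +0.382

For a concave lens, f = -10.5 cm.
1/d_i = 1/f − 1/d_o = 1/(-10.50) − 1/(17.0) = -0.1541, so d_i = -6.491 cm.
m = −d_i/d_o = −(-6.491)/(17.0) = +0.382.
The image is virtual, upright and reduced, on the same side as the object.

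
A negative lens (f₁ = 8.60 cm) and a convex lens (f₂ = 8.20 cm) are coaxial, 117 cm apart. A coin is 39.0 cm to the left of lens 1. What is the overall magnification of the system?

f₁ = −8.60 cm (diverging).
Lens 1: 1/d_i1 = 1/(-8.60) − 1/(39.0) = -0.1419, so d_i1 = -7.046 cm; m₁ = −d_i1/d_o1 = +0.1807.
d_o2 = 117 − (-7.046) = 124.0 cm.
Lens 2: 1/d_i2 = 1/(8.20) − 1/(124.0) = 0.1139, so d_i2 = 8.781 cm; m₂ = −d_i2/d_o2 = -0.07081.
m = m₁·m₂ = (+0.1807)(-0.07081) = -0.0128.

m = -0.0128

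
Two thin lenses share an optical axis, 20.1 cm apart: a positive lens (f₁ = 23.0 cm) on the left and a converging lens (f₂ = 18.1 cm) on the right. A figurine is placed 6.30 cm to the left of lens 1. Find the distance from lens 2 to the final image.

Lens 1: 1/d_i1 = 1/f₁ − 1/d_o1 = 1/(23.0) − 1/(6.30) = -0.1153, so d_i1 = -8.677 cm.
The intermediate image is 8.677 cm to the left of lens 1 (virtual), which is 20.1 − (-8.677) = 28.78 cm to the left of lens 2, so d_o2 = +28.78 cm.
Lens 2: 1/d_i2 = 1/f₂ − 1/d_o2 = 1/(18.1) − 1/(28.78) = 0.02050, so d_i2 = 48.8 cm.
The final image is real, 48.8 cm to the right of lens 2 (overall magnification ≈ -2.3).

48.8 cm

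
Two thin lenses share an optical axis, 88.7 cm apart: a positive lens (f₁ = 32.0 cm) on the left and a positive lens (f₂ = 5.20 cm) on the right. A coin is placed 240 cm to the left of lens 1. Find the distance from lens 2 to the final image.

5.78 cm

Lens 1: 1/d_i1 = 1/f₁ − 1/d_o1 = 1/(32.0) − 1/(240) = 0.02708, so d_i1 = 36.92 cm.
The intermediate image is 36.92 cm to the right of lens 1, which is 88.7 − (36.92) = 51.78 cm to the left of lens 2, so d_o2 = +51.78 cm.
Lens 2: 1/d_i2 = 1/f₂ − 1/d_o2 = 1/(5.20) − 1/(51.78) = 0.1730, so d_i2 = 5.78 cm.
The final image is real, 5.78 cm to the right of lens 2 (overall magnification ≈ 0.017).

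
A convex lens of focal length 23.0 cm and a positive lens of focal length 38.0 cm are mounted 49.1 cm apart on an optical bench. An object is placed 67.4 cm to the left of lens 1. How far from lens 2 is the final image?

Lens 1: 1/d_i1 = 1/f₁ − 1/d_o1 = 1/(23.0) − 1/(67.4) = 0.02864, so d_i1 = 34.91 cm.
The intermediate image is 34.91 cm to the right of lens 1, which is 49.1 − (34.91) = 14.19 cm to the left of lens 2, so d_o2 = +14.19 cm.
Lens 2: 1/d_i2 = 1/f₂ − 1/d_o2 = 1/(38.0) − 1/(14.19) = -0.04416, so d_i2 = -22.6 cm.
The final image is virtual, 22.6 cm to the left of lens 2 (overall magnification ≈ -0.83).

22.6 cm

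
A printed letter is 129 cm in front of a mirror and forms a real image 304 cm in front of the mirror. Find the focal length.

f = 90.6 cm (concave)

Real image ⇒ d_i = +304 cm.
1/f = 1/d_o + 1/d_i = 1/(129) + 1/(304) = 0.01104, so f = 90.6 cm.
Since f is positive, the mirror is concave.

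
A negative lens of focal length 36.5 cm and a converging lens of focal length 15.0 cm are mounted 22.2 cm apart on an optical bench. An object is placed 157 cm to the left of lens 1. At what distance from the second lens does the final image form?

Lens 1 is diverging, so f₁ = −36.5 cm.
Lens 1: 1/d_i1 = 1/f₁ − 1/d_o1 = 1/(-36.5) − 1/(157) = -0.03377, so d_i1 = -29.61 cm.
The intermediate image is 29.61 cm to the left of lens 1 (virtual), which is 22.2 − (-29.61) = 51.81 cm to the left of lens 2, so d_o2 = +51.81 cm.
Lens 2: 1/d_i2 = 1/f₂ − 1/d_o2 = 1/(15.0) − 1/(51.81) = 0.04737, so d_i2 = 21.1 cm.
The final image is real, 21.1 cm to the right of lens 2 (overall magnification ≈ -0.077).

21.1 cm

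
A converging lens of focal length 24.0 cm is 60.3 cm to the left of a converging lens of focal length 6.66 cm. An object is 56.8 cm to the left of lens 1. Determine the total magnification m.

m = +0.403

Lens 1: 1/d_i1 = 1/(24.0) − 1/(56.8) = 0.02406, so d_i1 = 41.56 cm; m₁ = −d_i1/d_o1 = -0.7317.
d_o2 = 60.3 − (41.56) = 18.74 cm.
Lens 2: 1/d_i2 = 1/(6.66) − 1/(18.74) = 0.09679, so d_i2 = 10.33 cm; m₂ = −d_i2/d_o2 = -0.5513.
m = m₁·m₂ = (-0.7317)(-0.5513) = +0.403.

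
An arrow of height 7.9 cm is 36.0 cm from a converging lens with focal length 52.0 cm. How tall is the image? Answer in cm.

25.7 cm

1/d_i = 1/f − 1/d_o = 1/(52.00) − 1/(36.0) = -0.008547, so d_i = -117.0 cm.
m = −d_i/d_o = +3.250.
|h_i| = |m|·h_o = 3.250 × 7.9 = 25.7 cm. The image is virtual, upright and enlarged, on the same side as the object.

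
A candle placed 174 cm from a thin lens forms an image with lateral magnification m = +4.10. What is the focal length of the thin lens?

m = −d_i/d_o ⇒ d_i = −m·d_o = −(+4.10)·(174) = -713.4 cm.
1/f = 1/d_o + 1/d_i = 1/(174) + 1/(-713.4) = 0.004345, so f = 230 cm.
Since f is positive, the thin lens is converging.

f = 230 cm (converging)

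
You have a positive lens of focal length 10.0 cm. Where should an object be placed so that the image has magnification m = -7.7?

11.3 cm

m = −d_i/d_o ⇒ d_i = −m·d_o.
1/f = 1/d_o + 1/d_i = 1/d_o − 1/(m·d_o) = (1 − 1/m)/d_o, so d_o = f(1 − 1/m) = (10.00)(1 − 1/(-7.7)) = 11.3 cm.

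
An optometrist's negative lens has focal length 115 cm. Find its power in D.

P = -0.870 D

For a negative lens, f = −115 cm.
f = -115 cm = -1.15 m.
P = 1/f = 1/(-1.15 m) = -0.870 D.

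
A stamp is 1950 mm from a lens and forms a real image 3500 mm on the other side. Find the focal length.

Real image ⇒ d_i = +3500 mm.
1/f = 1/d_o + 1/d_i = 1/(1950) + 1/(3500) = 0.0007985, so f = 1250 mm.
Since f is positive, the lens is converging.

f = 1250 mm (converging)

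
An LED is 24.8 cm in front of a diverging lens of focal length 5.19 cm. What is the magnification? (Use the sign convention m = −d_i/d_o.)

For a diverging lens, f = -5.19 cm.
1/d_i = 1/f − 1/d_o = 1/(-5.190) − 1/(24.8) = -0.2330, so d_i = -4.292 cm.
m = −d_i/d_o = −(-4.292)/(24.8) = +0.173.
The image is virtual, upright and reduced, on the same side as the object.

m = +0.173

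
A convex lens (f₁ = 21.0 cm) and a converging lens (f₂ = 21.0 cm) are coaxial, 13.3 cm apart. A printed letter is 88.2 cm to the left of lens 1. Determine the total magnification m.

Lens 1: 1/d_i1 = 1/(21.0) − 1/(88.2) = 0.03628, so d_i1 = 27.56 cm; m₁ = −d_i1/d_o1 = -0.3125.
d_o2 = 13.3 − (27.56) = -14.26 cm (virtual object).
Lens 2: 1/d_i2 = 1/(21.0) − 1/(-14.26) = 0.1177, so d_i2 = 8.493 cm; m₂ = −d_i2/d_o2 = +0.5956.
m = m₁·m₂ = (-0.3125)(+0.5956) = -0.186.

m = -0.186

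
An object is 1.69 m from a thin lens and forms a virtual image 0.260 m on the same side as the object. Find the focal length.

Virtual image ⇒ d_i = −0.260 m.
1/f = 1/d_o + 1/d_i = 1/(1.69) + 1/(-0.260) = -3.254, so f = -0.307 m.
Since f is negative, the thin lens is diverging.

f = -0.307 m (diverging)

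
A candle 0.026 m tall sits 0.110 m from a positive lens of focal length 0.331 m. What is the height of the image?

0.0389 m

1/d_i = 1/f − 1/d_o = 1/(0.3310) − 1/(0.110) = -6.070, so d_i = -0.1648 m.
m = −d_i/d_o = +1.498.
|h_i| = |m|·h_o = 1.498 × 0.026 = 0.0389 m. The image is virtual, upright and enlarged, on the same side as the object.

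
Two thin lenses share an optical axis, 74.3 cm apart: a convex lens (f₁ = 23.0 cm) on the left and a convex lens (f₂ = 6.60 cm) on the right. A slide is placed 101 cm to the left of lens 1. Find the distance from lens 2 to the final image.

7.75 cm

Lens 1: 1/d_i1 = 1/f₁ − 1/d_o1 = 1/(23.0) − 1/(101) = 0.03358, so d_i1 = 29.78 cm.
The intermediate image is 29.78 cm to the right of lens 1, which is 74.3 − (29.78) = 44.52 cm to the left of lens 2, so d_o2 = +44.52 cm.
Lens 2: 1/d_i2 = 1/f₂ − 1/d_o2 = 1/(6.60) − 1/(44.52) = 0.1291, so d_i2 = 7.75 cm.
The final image is real, 7.75 cm to the right of lens 2 (overall magnification ≈ 0.051).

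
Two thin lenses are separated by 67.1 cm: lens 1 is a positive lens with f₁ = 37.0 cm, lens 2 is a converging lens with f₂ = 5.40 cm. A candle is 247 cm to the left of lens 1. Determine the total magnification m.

Lens 1: 1/d_i1 = 1/(37.0) − 1/(247) = 0.02298, so d_i1 = 43.52 cm; m₁ = −d_i1/d_o1 = -0.1762.
d_o2 = 67.1 − (43.52) = 23.58 cm.
Lens 2: 1/d_i2 = 1/(5.40) − 1/(23.58) = 0.1428, so d_i2 = 7.004 cm; m₂ = −d_i2/d_o2 = -0.2970.
m = m₁·m₂ = (-0.1762)(-0.2970) = +0.0523.

m = +0.0523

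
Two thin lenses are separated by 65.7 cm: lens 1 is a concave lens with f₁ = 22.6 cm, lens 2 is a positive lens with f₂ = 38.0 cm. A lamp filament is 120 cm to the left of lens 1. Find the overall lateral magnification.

m = -0.129

f₁ = −22.6 cm (diverging).
Lens 1: 1/d_i1 = 1/(-22.6) − 1/(120) = -0.05258, so d_i1 = -19.02 cm; m₁ = −d_i1/d_o1 = +0.1585.
d_o2 = 65.7 − (-19.02) = 84.72 cm.
Lens 2: 1/d_i2 = 1/(38.0) − 1/(84.72) = 0.01451, so d_i2 = 68.91 cm; m₂ = −d_i2/d_o2 = -0.8134.
m = m₁·m₂ = (+0.1585)(-0.8134) = -0.129.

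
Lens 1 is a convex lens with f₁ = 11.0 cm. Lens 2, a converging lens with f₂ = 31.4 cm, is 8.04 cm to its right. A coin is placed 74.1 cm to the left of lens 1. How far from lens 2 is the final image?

4.22 cm

Lens 1: 1/d_i1 = 1/f₁ − 1/d_o1 = 1/(11.0) − 1/(74.1) = 0.07741, so d_i1 = 12.92 cm.
The intermediate image is 12.92 cm to the right of lens 1, which lies 4.880 cm to the right of lens 2 — a virtual object — so d_o2 = −4.880 cm.
Lens 2: 1/d_i2 = 1/f₂ − 1/d_o2 = 1/(31.4) − 1/(-4.880) = 0.2368, so d_i2 = 4.22 cm.
The final image is real, 4.22 cm to the right of lens 2 (overall magnification ≈ -0.15).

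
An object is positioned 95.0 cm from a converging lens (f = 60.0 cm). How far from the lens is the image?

163 cm

Lens equation: 1/v = 1/f − 1/u = 1/(60.00) − 1/(95.0) = 0.01667 − 0.01053 = 0.006140, so v = 163 cm.
The image is real, inverted and enlarged, on the far side of the lens.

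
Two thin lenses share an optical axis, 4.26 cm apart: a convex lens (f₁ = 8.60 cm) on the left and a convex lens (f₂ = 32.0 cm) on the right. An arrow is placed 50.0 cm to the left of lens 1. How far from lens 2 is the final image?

5.14 cm

Lens 1: 1/d_i1 = 1/f₁ − 1/d_o1 = 1/(8.60) − 1/(50.0) = 0.09628, so d_i1 = 10.39 cm.
The intermediate image is 10.39 cm to the right of lens 1, which lies 6.130 cm to the right of lens 2 — a virtual object — so d_o2 = −6.130 cm.
Lens 2: 1/d_i2 = 1/f₂ − 1/d_o2 = 1/(32.0) − 1/(-6.130) = 0.1944, so d_i2 = 5.14 cm.
The final image is real, 5.14 cm to the right of lens 2 (overall magnification ≈ -0.17).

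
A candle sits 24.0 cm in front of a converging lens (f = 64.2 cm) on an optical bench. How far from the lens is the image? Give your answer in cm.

38.3 cm

Lens equation: 1/d_i = 1/f − 1/d_o = 1/(64.20) − 1/(24.0) = 0.01558 − 0.04167 = -0.02609, so d_i = -38.3 cm.
The image is virtual, upright and enlarged, on the same side as the object.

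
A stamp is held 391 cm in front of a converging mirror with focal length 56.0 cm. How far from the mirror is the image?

Mirror equation: 1/d_i = 1/f − 1/d_o = 1/(56.00) − 1/(391) = 0.01786 − 0.002558 = 0.01530, so d_i = 65.4 cm.
The image is real, inverted and reduced, in front of the mirror.

65.4 cm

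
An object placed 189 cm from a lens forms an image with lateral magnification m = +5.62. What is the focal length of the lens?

f = 230 cm (converging)

m = −d_i/d_o ⇒ d_i = −m·d_o = −(+5.62)·(189) = -1062 cm.
1/f = 1/d_o + 1/d_i = 1/(189) + 1/(-1062) = 0.004349, so f = 230 cm.
Since f is positive, the lens is converging.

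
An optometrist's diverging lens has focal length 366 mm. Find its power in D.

For a diverging lens, f = −366 mm.
f = -36.6 cm = -0.366 m.
P = 1/f = 1/(-0.366 m) = -2.73 D.

P = -2.73 D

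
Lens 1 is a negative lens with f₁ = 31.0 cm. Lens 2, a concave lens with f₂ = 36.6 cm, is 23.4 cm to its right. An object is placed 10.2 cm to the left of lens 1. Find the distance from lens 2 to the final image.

16.8 cm

Lens 1 is diverging, so f₁ = −31.0 cm.
Lens 1: 1/d_i1 = 1/f₁ − 1/d_o1 = 1/(-31.0) − 1/(10.2) = -0.1303, so d_i1 = -7.675 cm.
The intermediate image is 7.675 cm to the left of lens 1 (virtual), which is 23.4 − (-7.675) = 31.07 cm to the left of lens 2, so d_o2 = +31.07 cm.
Lens 2 is diverging, so f₂ = −36.6 cm.
Lens 2: 1/d_i2 = 1/f₂ − 1/d_o2 = 1/(-36.6) − 1/(31.07) = -0.05951, so d_i2 = -16.8 cm.
The final image is virtual, 16.8 cm to the left of lens 2 (overall magnification ≈ 0.41).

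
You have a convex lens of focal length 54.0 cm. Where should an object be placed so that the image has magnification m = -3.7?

68.6 cm

m = −d_i/d_o ⇒ d_i = −m·d_o.
1/f = 1/d_o + 1/d_i = 1/d_o − 1/(m·d_o) = (1 − 1/m)/d_o, so d_o = f(1 − 1/m) = (54.00)(1 − 1/(-3.7)) = 68.6 cm.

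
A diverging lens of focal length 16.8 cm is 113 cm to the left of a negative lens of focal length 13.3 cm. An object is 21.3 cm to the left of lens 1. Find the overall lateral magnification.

f₁ = −16.8 cm (diverging).
Lens 1: 1/d_i1 = 1/(-16.8) − 1/(21.3) = -0.1065, so d_i1 = -9.392 cm; m₁ = −d_i1/d_o1 = +0.4409.
d_o2 = 113 − (-9.392) = 122.4 cm.
f₂ = −13.3 cm (diverging).
Lens 2: 1/d_i2 = 1/(-13.3) − 1/(122.4) = -0.08336, so d_i2 = -12.00 cm; m₂ = −d_i2/d_o2 = +0.09801.
m = m₁·m₂ = (+0.4409)(+0.09801) = +0.0432.

m = +0.0432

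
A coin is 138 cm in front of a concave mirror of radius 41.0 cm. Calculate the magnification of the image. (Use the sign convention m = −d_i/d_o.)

f = R/2 = 41.0/2 = 20.50 cm.
1/d_i = 1/f − 1/d_o = 1/(20.50) − 1/(138) = 0.04153, so d_i = 24.08 cm.
m = −d_i/d_o = −(24.08)/(138) = -0.174.
The image is real, inverted and reduced, in front of the mirror.

m = -0.174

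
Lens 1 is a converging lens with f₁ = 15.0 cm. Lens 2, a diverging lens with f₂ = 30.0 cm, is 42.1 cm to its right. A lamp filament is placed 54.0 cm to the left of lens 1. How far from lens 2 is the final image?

Lens 1: 1/d_i1 = 1/f₁ − 1/d_o1 = 1/(15.0) − 1/(54.0) = 0.04815, so d_i1 = 20.77 cm.
The intermediate image is 20.77 cm to the right of lens 1, which is 42.1 − (20.77) = 21.33 cm to the left of lens 2, so d_o2 = +21.33 cm.
Lens 2 is diverging, so f₂ = −30.0 cm.
Lens 2: 1/d_i2 = 1/f₂ − 1/d_o2 = 1/(-30.0) − 1/(21.33) = -0.08022, so d_i2 = -12.5 cm.
The final image is virtual, 12.5 cm to the left of lens 2 (overall magnification ≈ -0.22).

12.5 cm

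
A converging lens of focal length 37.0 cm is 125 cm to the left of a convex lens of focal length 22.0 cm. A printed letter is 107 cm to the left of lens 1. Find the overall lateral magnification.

m = +0.250

Lens 1: 1/d_i1 = 1/(37.0) − 1/(107) = 0.01768, so d_i1 = 56.56 cm; m₁ = −d_i1/d_o1 = -0.5286.
d_o2 = 125 − (56.56) = 68.44 cm.
Lens 2: 1/d_i2 = 1/(22.0) − 1/(68.44) = 0.03084, so d_i2 = 32.42 cm; m₂ = −d_i2/d_o2 = -0.4737.
m = m₁·m₂ = (-0.5286)(-0.4737) = +0.250.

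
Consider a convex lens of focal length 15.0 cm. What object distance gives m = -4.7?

m = −d_i/d_o ⇒ d_i = −m·d_o.
1/f = 1/d_o + 1/d_i = 1/d_o − 1/(m·d_o) = (1 − 1/m)/d_o, so d_o = f(1 − 1/m) = (15.00)(1 − 1/(-4.7)) = 18.2 cm.

18.2 cm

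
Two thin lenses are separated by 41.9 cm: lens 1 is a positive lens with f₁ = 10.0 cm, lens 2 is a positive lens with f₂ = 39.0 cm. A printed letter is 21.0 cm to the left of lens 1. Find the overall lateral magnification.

Lens 1: 1/d_i1 = 1/(10.0) − 1/(21.0) = 0.05238, so d_i1 = 19.09 cm; m₁ = −d_i1/d_o1 = -0.9090.
d_o2 = 41.9 − (19.09) = 22.81 cm.
Lens 2: 1/d_i2 = 1/(39.0) − 1/(22.81) = -0.01820, so d_i2 = -54.95 cm; m₂ = −d_i2/d_o2 = +2.409.
m = m₁·m₂ = (-0.9090)(+2.409) = -2.19.

m = -2.19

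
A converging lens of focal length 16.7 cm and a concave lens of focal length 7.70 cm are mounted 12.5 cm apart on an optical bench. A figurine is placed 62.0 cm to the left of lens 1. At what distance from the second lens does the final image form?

30.0 cm

Lens 1: 1/d_i1 = 1/f₁ − 1/d_o1 = 1/(16.7) − 1/(62.0) = 0.04375, so d_i1 = 22.86 cm.
The intermediate image is 22.86 cm to the right of lens 1, which lies 10.36 cm to the right of lens 2 — a virtual object — so d_o2 = −10.36 cm.
Lens 2 is diverging, so f₂ = −7.70 cm.
Lens 2: 1/d_i2 = 1/f₂ − 1/d_o2 = 1/(-7.70) − 1/(-10.36) = -0.03335, so d_i2 = -30.0 cm.
The final image is virtual, 30.0 cm to the left of lens 2 (overall magnification ≈ 1.1).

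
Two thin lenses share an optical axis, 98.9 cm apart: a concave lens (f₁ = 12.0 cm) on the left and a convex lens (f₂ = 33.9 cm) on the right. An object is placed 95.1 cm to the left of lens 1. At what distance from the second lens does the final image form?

Lens 1 is diverging, so f₁ = −12.0 cm.
Lens 1: 1/d_i1 = 1/f₁ − 1/d_o1 = 1/(-12.0) − 1/(95.1) = -0.09385, so d_i1 = -10.66 cm.
The intermediate image is 10.66 cm to the left of lens 1 (virtual), which is 98.9 − (-10.66) = 109.6 cm to the left of lens 2, so d_o2 = +109.6 cm.
Lens 2: 1/d_i2 = 1/f₂ − 1/d_o2 = 1/(33.9) − 1/(109.6) = 0.02037, so d_i2 = 49.1 cm.
The final image is real, 49.1 cm to the right of lens 2 (overall magnification ≈ -0.050).

49.1 cm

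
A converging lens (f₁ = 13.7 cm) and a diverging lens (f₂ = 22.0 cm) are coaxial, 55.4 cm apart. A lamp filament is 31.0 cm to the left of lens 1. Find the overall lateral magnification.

m = -0.330

Lens 1: 1/d_i1 = 1/(13.7) − 1/(31.0) = 0.04073, so d_i1 = 24.55 cm; m₁ = −d_i1/d_o1 = -0.7919.
d_o2 = 55.4 − (24.55) = 30.85 cm.
f₂ = −22.0 cm (diverging).
Lens 2: 1/d_i2 = 1/(-22.0) − 1/(30.85) = -0.07787, so d_i2 = -12.84 cm; m₂ = −d_i2/d_o2 = +0.4163.
m = m₁·m₂ = (-0.7919)(+0.4163) = -0.330.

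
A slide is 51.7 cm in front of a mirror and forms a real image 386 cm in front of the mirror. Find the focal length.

Real image ⇒ d_i = +386 cm.
1/f = 1/d_o + 1/d_i = 1/(51.7) + 1/(386) = 0.02193, so f = 45.6 cm.
Since f is positive, the mirror is concave.

f = 45.6 cm (concave)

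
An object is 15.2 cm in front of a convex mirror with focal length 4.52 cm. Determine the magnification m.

For a convex mirror, f = -4.52 cm.
1/d_i = 1/f − 1/d_o = 1/(-4.520) − 1/(15.2) = -0.2870, so d_i = -3.484 cm.
m = −d_i/d_o = −(-3.484)/(15.2) = +0.229.
The image is virtual, upright and reduced, behind the mirror.

m = +0.229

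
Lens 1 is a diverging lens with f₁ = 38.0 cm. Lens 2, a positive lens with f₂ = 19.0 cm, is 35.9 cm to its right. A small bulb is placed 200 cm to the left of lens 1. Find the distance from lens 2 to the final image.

Lens 1 is diverging, so f₁ = −38.0 cm.
Lens 1: 1/d_i1 = 1/f₁ − 1/d_o1 = 1/(-38.0) − 1/(200) = -0.03132, so d_i1 = -31.93 cm.
The intermediate image is 31.93 cm to the left of lens 1 (virtual), which is 35.9 − (-31.93) = 67.83 cm to the left of lens 2, so d_o2 = +67.83 cm.
Lens 2: 1/d_i2 = 1/f₂ − 1/d_o2 = 1/(19.0) − 1/(67.83) = 0.03789, so d_i2 = 26.4 cm.
The final image is real, 26.4 cm to the right of lens 2 (overall magnification ≈ -0.062).

26.4 cm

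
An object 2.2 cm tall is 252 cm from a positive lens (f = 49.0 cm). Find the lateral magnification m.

1/d_i = 1/f − 1/d_o = 1/(49.00) − 1/(252) = 0.01644, so d_i = 60.83 cm.
m = −d_i/d_o = −(60.83)/(252) = -0.241.
The image is real, inverted and reduced, on the far side of the lens.

m = -0.241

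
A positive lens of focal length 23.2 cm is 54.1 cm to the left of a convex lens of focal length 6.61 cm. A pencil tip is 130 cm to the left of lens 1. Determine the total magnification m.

Lens 1: 1/d_i1 = 1/(23.2) − 1/(130) = 0.03541, so d_i1 = 28.24 cm; m₁ = −d_i1/d_o1 = -0.2172.
d_o2 = 54.1 − (28.24) = 25.86 cm.
Lens 2: 1/d_i2 = 1/(6.61) − 1/(25.86) = 0.1126, so d_i2 = 8.880 cm; m₂ = −d_i2/d_o2 = -0.3434.
m = m₁·m₂ = (-0.2172)(-0.3434) = +0.0746.

m = +0.0746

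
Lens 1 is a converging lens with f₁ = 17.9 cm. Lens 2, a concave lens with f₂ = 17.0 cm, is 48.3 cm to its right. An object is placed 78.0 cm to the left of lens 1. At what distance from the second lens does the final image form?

Lens 1: 1/d_i1 = 1/f₁ − 1/d_o1 = 1/(17.9) − 1/(78.0) = 0.04305, so d_i1 = 23.23 cm.
The intermediate image is 23.23 cm to the right of lens 1, which is 48.3 − (23.23) = 25.07 cm to the left of lens 2, so d_o2 = +25.07 cm.
Lens 2 is diverging, so f₂ = −17.0 cm.
Lens 2: 1/d_i2 = 1/f₂ − 1/d_o2 = 1/(-17.0) − 1/(25.07) = -0.09871, so d_i2 = -10.1 cm.
The final image is virtual, 10.1 cm to the left of lens 2 (overall magnification ≈ -0.12).

10.1 cm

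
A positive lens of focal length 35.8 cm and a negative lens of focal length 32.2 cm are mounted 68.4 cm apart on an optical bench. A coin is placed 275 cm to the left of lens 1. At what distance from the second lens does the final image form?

Lens 1: 1/d_i1 = 1/f₁ − 1/d_o1 = 1/(35.8) − 1/(275) = 0.02430, so d_i1 = 41.16 cm.
The intermediate image is 41.16 cm to the right of lens 1, which is 68.4 − (41.16) = 27.24 cm to the left of lens 2, so d_o2 = +27.24 cm.
Lens 2 is diverging, so f₂ = −32.2 cm.
Lens 2: 1/d_i2 = 1/f₂ − 1/d_o2 = 1/(-32.2) − 1/(27.24) = -0.06777, so d_i2 = -14.8 cm.
The final image is virtual, 14.8 cm to the left of lens 2 (overall magnification ≈ -0.081).

14.8 cm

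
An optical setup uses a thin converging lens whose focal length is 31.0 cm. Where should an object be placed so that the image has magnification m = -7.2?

m = −d_i/d_o ⇒ d_i = −m·d_o.
1/f = 1/d_o + 1/d_i = 1/d_o − 1/(m·d_o) = (1 − 1/m)/d_o, so d_o = f(1 − 1/m) = (31.00)(1 − 1/(-7.2)) = 35.3 cm.

35.3 cm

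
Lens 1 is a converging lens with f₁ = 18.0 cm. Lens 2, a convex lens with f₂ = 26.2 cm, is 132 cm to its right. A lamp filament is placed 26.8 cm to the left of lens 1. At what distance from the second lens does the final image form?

39.7 cm

Lens 1: 1/d_i1 = 1/f₁ − 1/d_o1 = 1/(18.0) − 1/(26.8) = 0.01824, so d_i1 = 54.82 cm.
The intermediate image is 54.82 cm to the right of lens 1, which is 132 − (54.82) = 77.18 cm to the left of lens 2, so d_o2 = +77.18 cm.
Lens 2: 1/d_i2 = 1/f₂ − 1/d_o2 = 1/(26.2) − 1/(77.18) = 0.02521, so d_i2 = 39.7 cm.
The final image is real, 39.7 cm to the right of lens 2 (overall magnification ≈ 1.1).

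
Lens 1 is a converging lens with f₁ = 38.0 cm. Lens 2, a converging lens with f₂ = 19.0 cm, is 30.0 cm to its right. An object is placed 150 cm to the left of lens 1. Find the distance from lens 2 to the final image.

9.95 cm

Lens 1: 1/d_i1 = 1/f₁ − 1/d_o1 = 1/(38.0) − 1/(150) = 0.01965, so d_i1 = 50.89 cm.
The intermediate image is 50.89 cm to the right of lens 1, which lies 20.89 cm to the right of lens 2 — a virtual object — so d_o2 = −20.89 cm.
Lens 2: 1/d_i2 = 1/f₂ − 1/d_o2 = 1/(19.0) − 1/(-20.89) = 0.1005, so d_i2 = 9.95 cm.
The final image is real, 9.95 cm to the right of lens 2 (overall magnification ≈ -0.16).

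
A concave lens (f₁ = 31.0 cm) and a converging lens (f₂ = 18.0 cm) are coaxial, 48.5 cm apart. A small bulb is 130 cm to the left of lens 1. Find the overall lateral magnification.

f₁ = −31.0 cm (diverging).
Lens 1: 1/d_i1 = 1/(-31.0) − 1/(130) = -0.03995, so d_i1 = -25.03 cm; m₁ = −d_i1/d_o1 = +0.1925.
d_o2 = 48.5 − (-25.03) = 73.53 cm.
Lens 2: 1/d_i2 = 1/(18.0) − 1/(73.53) = 0.04196, so d_i2 = 23.83 cm; m₂ = −d_i2/d_o2 = -0.3241.
m = m₁·m₂ = (+0.1925)(-0.3241) = -0.0624.

m = -0.0624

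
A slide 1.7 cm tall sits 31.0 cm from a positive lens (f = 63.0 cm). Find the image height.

3.35 cm

1/d_i = 1/f − 1/d_o = 1/(63.00) − 1/(31.0) = -0.01639, so d_i = -61.03 cm.
m = −d_i/d_o = +1.969.
|h_i| = |m|·h_o = 1.969 × 1.7 = 3.35 cm. The image is virtual, upright and enlarged, on the same side as the object.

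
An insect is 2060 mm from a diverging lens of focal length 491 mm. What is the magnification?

m = +0.192

For a diverging lens, f = -491 mm.
1/d_i = 1/f − 1/d_o = 1/(-491.0) − 1/(2060) = -0.002522, so d_i = -396.5 mm.
m = −d_i/d_o = −(-396.5)/(2060) = +0.192.
The image is virtual, upright and reduced, on the same side as the object.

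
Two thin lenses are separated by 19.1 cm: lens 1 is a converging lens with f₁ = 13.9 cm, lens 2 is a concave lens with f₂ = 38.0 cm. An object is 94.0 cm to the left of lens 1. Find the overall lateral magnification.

m = -0.162

Lens 1: 1/d_i1 = 1/(13.9) − 1/(94.0) = 0.06130, so d_i1 = 16.31 cm; m₁ = −d_i1/d_o1 = -0.1735.
d_o2 = 19.1 − (16.31) = 2.790 cm.
f₂ = −38.0 cm (diverging).
Lens 2: 1/d_i2 = 1/(-38.0) − 1/(2.790) = -0.3847, so d_i2 = -2.599 cm; m₂ = −d_i2/d_o2 = +0.9316.
m = m₁·m₂ = (-0.1735)(+0.9316) = -0.162.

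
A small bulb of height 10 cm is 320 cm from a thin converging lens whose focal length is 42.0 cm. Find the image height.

1.51 cm

1/d_i = 1/f − 1/d_o = 1/(42.00) − 1/(320) = 0.02068, so d_i = 48.35 cm.
m = −d_i/d_o = -0.1511.
|h_i| = |m|·h_o = 0.1511 × 10 = 1.51 cm. The image is real, inverted and reduced, on the far side of the lens.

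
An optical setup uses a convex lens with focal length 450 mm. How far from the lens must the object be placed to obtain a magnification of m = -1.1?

859 mm

m = −d_i/d_o ⇒ d_i = −m·d_o.
1/f = 1/d_o + 1/d_i = 1/d_o − 1/(m·d_o) = (1 − 1/m)/d_o, so d_o = f(1 − 1/m) = (450.0)(1 − 1/(-1.1)) = 859 mm.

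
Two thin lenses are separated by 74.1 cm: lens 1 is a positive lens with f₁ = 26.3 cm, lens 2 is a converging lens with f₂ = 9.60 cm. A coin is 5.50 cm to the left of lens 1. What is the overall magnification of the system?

Lens 1: 1/d_i1 = 1/(26.3) − 1/(5.50) = -0.1438, so d_i1 = -6.954 cm; m₁ = −d_i1/d_o1 = +1.264.
d_o2 = 74.1 − (-6.954) = 81.05 cm.
Lens 2: 1/d_i2 = 1/(9.60) − 1/(81.05) = 0.09183, so d_i2 = 10.89 cm; m₂ = −d_i2/d_o2 = -0.1344.
m = m₁·m₂ = (+1.264)(-0.1344) = -0.170.

m = -0.170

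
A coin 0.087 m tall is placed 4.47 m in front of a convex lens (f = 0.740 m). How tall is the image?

0.0173 m

1/d_i = 1/f − 1/d_o = 1/(0.7400) − 1/(4.47) = 1.128, so d_i = 0.8868 m.
m = −d_i/d_o = -0.1984.
|h_i| = |m|·h_o = 0.1984 × 0.087 = 0.0173 m. The image is real, inverted and reduced, on the far side of the lens.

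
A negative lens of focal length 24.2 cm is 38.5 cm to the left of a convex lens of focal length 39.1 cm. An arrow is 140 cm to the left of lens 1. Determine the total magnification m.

m = -0.288

f₁ = −24.2 cm (diverging).
Lens 1: 1/d_i1 = 1/(-24.2) − 1/(140) = -0.04847, so d_i1 = -20.63 cm; m₁ = −d_i1/d_o1 = +0.1474.
d_o2 = 38.5 − (-20.63) = 59.13 cm.
Lens 2: 1/d_i2 = 1/(39.1) − 1/(59.13) = 0.008664, so d_i2 = 115.4 cm; m₂ = −d_i2/d_o2 = -1.952.
m = m₁·m₂ = (+0.1474)(-1.952) = -0.288.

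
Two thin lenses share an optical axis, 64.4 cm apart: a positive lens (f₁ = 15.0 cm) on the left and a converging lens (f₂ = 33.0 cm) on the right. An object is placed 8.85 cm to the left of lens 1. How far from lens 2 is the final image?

53.6 cm

Lens 1: 1/d_i1 = 1/f₁ − 1/d_o1 = 1/(15.0) − 1/(8.85) = -0.04633, so d_i1 = -21.59 cm.
The intermediate image is 21.59 cm to the left of lens 1 (virtual), which is 64.4 − (-21.59) = 85.99 cm to the left of lens 2, so d_o2 = +85.99 cm.
Lens 2: 1/d_i2 = 1/f₂ − 1/d_o2 = 1/(33.0) − 1/(85.99) = 0.01867, so d_i2 = 53.6 cm.
The final image is real, 53.6 cm to the right of lens 2 (overall magnification ≈ -1.5).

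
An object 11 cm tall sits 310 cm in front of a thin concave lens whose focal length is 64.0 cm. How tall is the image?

For a concave lens, f = -64.0 cm.
1/d_i = 1/f − 1/d_o = 1/(-64.00) − 1/(310) = -0.01885, so d_i = -53.05 cm.
m = −d_i/d_o = +0.1711.
|h_i| = |m|·h_o = 0.1711 × 11 = 1.88 cm. The image is virtual, upright and reduced, on the same side as the object.

1.88 cm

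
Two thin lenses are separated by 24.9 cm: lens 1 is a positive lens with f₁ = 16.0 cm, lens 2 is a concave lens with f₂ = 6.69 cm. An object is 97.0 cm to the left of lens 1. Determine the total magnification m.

Lens 1: 1/d_i1 = 1/(16.0) − 1/(97.0) = 0.05219, so d_i1 = 19.16 cm; m₁ = −d_i1/d_o1 = -0.1975.
d_o2 = 24.9 − (19.16) = 5.740 cm.
f₂ = −6.69 cm (diverging).
Lens 2: 1/d_i2 = 1/(-6.69) − 1/(5.740) = -0.3237, so d_i2 = -3.089 cm; m₂ = −d_i2/d_o2 = +0.5382.
m = m₁·m₂ = (-0.1975)(+0.5382) = -0.106.

m = -0.106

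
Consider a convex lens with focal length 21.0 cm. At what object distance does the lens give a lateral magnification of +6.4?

17.7 cm

m = −d_i/d_o ⇒ d_i = −m·d_o.
1/f = 1/d_o + 1/d_i = 1/d_o − 1/(m·d_o) = (1 − 1/m)/d_o, so d_o = f(1 − 1/m) = (21.00)(1 − 1/(+6.4)) = 17.7 cm.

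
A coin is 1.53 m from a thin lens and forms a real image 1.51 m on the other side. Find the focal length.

Real image ⇒ d_i = +1.51 m.
1/f = 1/d_o + 1/d_i = 1/(1.53) + 1/(1.51) = 1.316, so f = 0.760 m.
Since f is positive, the thin lens is converging.

f = 0.760 m (converging)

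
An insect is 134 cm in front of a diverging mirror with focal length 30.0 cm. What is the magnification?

m = +0.183

For a diverging mirror, f = -30.0 cm.
1/d_i = 1/f − 1/d_o = 1/(-30.00) − 1/(134) = -0.04080, so d_i = -24.51 cm.
m = −d_i/d_o = −(-24.51)/(134) = +0.183.
The image is virtual, upright and reduced, behind the mirror.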